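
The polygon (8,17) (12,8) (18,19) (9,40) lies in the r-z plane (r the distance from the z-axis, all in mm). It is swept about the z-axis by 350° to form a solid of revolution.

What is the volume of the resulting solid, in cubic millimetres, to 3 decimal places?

Profile (r,z), 4 vertices: (8,17) (12,8) (18,19) (9,40)
edge 0: (8,17)→(12,8)  cross = 8·8 − 12·17 = -140.0000; (r_i+r_j)·cross = 20·-140.0000 = -2800.0000
edge 1: (12,8)→(18,19)  cross = 12·19 − 18·8 = 84.0000; (r_i+r_j)·cross = 30·84.0000 = 2520.0000
edge 2: (18,19)→(9,40)  cross = 18·40 − 9·19 = 549.0000; (r_i+r_j)·cross = 27·549.0000 = 14823.0000
edge 3: (9,40)→(8,17)  cross = 9·17 − 8·40 = -167.0000; (r_i+r_j)·cross = 17·-167.0000 = -2839.0000
Σcross = 326.0000 → A = |Σcross|/2 = 163.0000 mm²
Σ(r_i+r_j)·cross = 11704.0000 → first moment M = |Σ|/6 = 1950.6667
R_c = M/A = 1950.6667/163.0000 = 11.9673 mm
θ = 350° = 6.108652 rad
V = θ·R_c·A = 6.108652·11.9673·163.0000 = 11915.945 mm³

Volume = 11915.945 mm³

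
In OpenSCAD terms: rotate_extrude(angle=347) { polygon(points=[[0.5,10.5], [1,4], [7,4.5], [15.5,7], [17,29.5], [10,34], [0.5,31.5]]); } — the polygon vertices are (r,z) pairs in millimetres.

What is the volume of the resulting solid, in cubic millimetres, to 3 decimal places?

Profile (r,z), 7 vertices: (0.5,10.5) (1,4) (7,4.5) (15.5,7) (17,29.5) (10,34) (0.5,31.5)
edge 0: (0.5,10.5)→(1,4)  cross = 0.5·4 − 1·10.5 = -8.5000; (r_i+r_j)·cross = 1.5·-8.5000 = -12.7500
edge 1: (1,4)→(7,4.5)  cross = 1·4.5 − 7·4 = -23.5000; (r_i+r_j)·cross = 8·-23.5000 = -188.0000
edge 2: (7,4.5)→(15.5,7)  cross = 7·7 − 15.5·4.5 = -20.7500; (r_i+r_j)·cross = 22.5·-20.7500 = -466.8750
edge 3: (15.5,7)→(17,29.5)  cross = 15.5·29.5 − 17·7 = 338.2500; (r_i+r_j)·cross = 32.5·338.2500 = 10993.1250
edge 4: (17,29.5)→(10,34)  cross = 17·34 − 10·29.5 = 283.0000; (r_i+r_j)·cross = 27·283.0000 = 7641.0000
edge 5: (10,34)→(0.5,31.5)  cross = 10·31.5 − 0.5·34 = 298.0000; (r_i+r_j)·cross = 10.5·298.0000 = 3129.0000
edge 6: (0.5,31.5)→(0.5,10.5)  cross = 0.5·10.5 − 0.5·31.5 = -10.5000; (r_i+r_j)·cross = 1·-10.5000 = -10.5000
Σcross = 856.0000 → A = |Σcross|/2 = 428.0000 mm²
Σ(r_i+r_j)·cross = 21085.0000 → first moment M = |Σ|/6 = 3514.1667
R_c = M/A = 3514.1667/428.0000 = 8.2107 mm
θ = 347° = 6.056293 rad
V = θ·R_c·A = 6.056293·8.2107·428.0000 = 21282.821 mm³

Volume = 21282.821 mm³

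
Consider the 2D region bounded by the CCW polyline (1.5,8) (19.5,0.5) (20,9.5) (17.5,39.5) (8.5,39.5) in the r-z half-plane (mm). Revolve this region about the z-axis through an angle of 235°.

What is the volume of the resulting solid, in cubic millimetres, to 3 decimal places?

Profile (r,z), 5 vertices: (1.5,8) (19.5,0.5) (20,9.5) (17.5,39.5) (8.5,39.5)
edge 0: (1.5,8)→(19.5,0.5)  cross = 1.5·0.5 − 19.5·8 = -155.2500; (r_i+r_j)·cross = 21·-155.2500 = -3260.2500
edge 1: (19.5,0.5)→(20,9.5)  cross = 19.5·9.5 − 20·0.5 = 175.2500; (r_i+r_j)·cross = 39.5·175.2500 = 6922.3750
edge 2: (20,9.5)→(17.5,39.5)  cross = 20·39.5 − 17.5·9.5 = 623.7500; (r_i+r_j)·cross = 37.5·623.7500 = 23390.6250
edge 3: (17.5,39.5)→(8.5,39.5)  cross = 17.5·39.5 − 8.5·39.5 = 355.5000; (r_i+r_j)·cross = 26·355.5000 = 9243.0000
edge 4: (8.5,39.5)→(1.5,8)  cross = 8.5·8 − 1.5·39.5 = 8.7500; (r_i+r_j)·cross = 10·8.7500 = 87.5000
Σcross = 1008.0000 → A = |Σcross|/2 = 504.0000 mm²
Σ(r_i+r_j)·cross = 36383.2500 → first moment M = |Σ|/6 = 6063.8750
R_c = M/A = 6063.8750/504.0000 = 12.0315 mm
θ = 235° = 4.101524 rad
V = θ·R_c·A = 4.101524·12.0315·504.0000 = 24871.127 mm³

Volume = 24871.127 mm³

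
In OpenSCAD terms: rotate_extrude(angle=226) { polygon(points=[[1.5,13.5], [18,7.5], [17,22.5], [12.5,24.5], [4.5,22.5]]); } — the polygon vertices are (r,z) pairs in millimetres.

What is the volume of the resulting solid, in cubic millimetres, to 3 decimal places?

Volume = 8054.719 mm³

Profile (r,z), 5 vertices: (1.5,13.5) (18,7.5) (17,22.5) (12.5,24.5) (4.5,22.5)
edge 0: (1.5,13.5)→(18,7.5)  cross = 1.5·7.5 − 18·13.5 = -231.7500; (r_i+r_j)·cross = 19.5·-231.7500 = -4519.1250
edge 1: (18,7.5)→(17,22.5)  cross = 18·22.5 − 17·7.5 = 277.5000; (r_i+r_j)·cross = 35·277.5000 = 9712.5000
edge 2: (17,22.5)→(12.5,24.5)  cross = 17·24.5 − 12.5·22.5 = 135.2500; (r_i+r_j)·cross = 29.5·135.2500 = 3989.8750
edge 3: (12.5,24.5)→(4.5,22.5)  cross = 12.5·22.5 − 4.5·24.5 = 171.0000; (r_i+r_j)·cross = 17·171.0000 = 2907.0000
edge 4: (4.5,22.5)→(1.5,13.5)  cross = 4.5·13.5 − 1.5·22.5 = 27.0000; (r_i+r_j)·cross = 6·27.0000 = 162.0000
Σcross = 379.0000 → A = |Σcross|/2 = 189.5000 mm²
Σ(r_i+r_j)·cross = 12252.2500 → first moment M = |Σ|/6 = 2042.0417
R_c = M/A = 2042.0417/189.5000 = 10.7759 mm
θ = 226° = 3.944444 rad
V = θ·R_c·A = 3.944444·10.7759·189.5000 = 8054.719 mm³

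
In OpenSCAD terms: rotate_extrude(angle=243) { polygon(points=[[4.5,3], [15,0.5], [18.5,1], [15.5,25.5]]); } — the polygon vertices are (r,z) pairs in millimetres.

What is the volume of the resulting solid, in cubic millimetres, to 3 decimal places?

Volume = 9547.182 mm³

Profile (r,z), 4 vertices: (4.5,3) (15,0.5) (18.5,1) (15.5,25.5)
edge 0: (4.5,3)→(15,0.5)  cross = 4.5·0.5 − 15·3 = -42.7500; (r_i+r_j)·cross = 19.5·-42.7500 = -833.6250
edge 1: (15,0.5)→(18.5,1)  cross = 15·1 − 18.5·0.5 = 5.7500; (r_i+r_j)·cross = 33.5·5.7500 = 192.6250
edge 2: (18.5,1)→(15.5,25.5)  cross = 18.5·25.5 − 15.5·1 = 456.2500; (r_i+r_j)·cross = 34·456.2500 = 15512.5000
edge 3: (15.5,25.5)→(4.5,3)  cross = 15.5·3 − 4.5·25.5 = -68.2500; (r_i+r_j)·cross = 20·-68.2500 = -1365.0000
Σcross = 351.0000 → A = |Σcross|/2 = 175.5000 mm²
Σ(r_i+r_j)·cross = 13506.5000 → first moment M = |Σ|/6 = 2251.0833
R_c = M/A = 2251.0833/175.5000 = 12.8267 mm
θ = 243° = 4.241150 rad
V = θ·R_c·A = 4.241150·12.8267·175.5000 = 9547.182 mm³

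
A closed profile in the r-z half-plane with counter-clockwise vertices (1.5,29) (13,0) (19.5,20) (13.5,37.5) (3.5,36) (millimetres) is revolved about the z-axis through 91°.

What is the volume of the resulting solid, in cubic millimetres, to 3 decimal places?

Profile (r,z), 5 vertices: (1.5,29) (13,0) (19.5,20) (13.5,37.5) (3.5,36)
edge 0: (1.5,29)→(13,0)  cross = 1.5·0 − 13·29 = -377.0000; (r_i+r_j)·cross = 14.5·-377.0000 = -5466.5000
edge 1: (13,0)→(19.5,20)  cross = 13·20 − 19.5·0 = 260.0000; (r_i+r_j)·cross = 32.5·260.0000 = 8450.0000
edge 2: (19.5,20)→(13.5,37.5)  cross = 19.5·37.5 − 13.5·20 = 461.2500; (r_i+r_j)·cross = 33·461.2500 = 15221.2500
edge 3: (13.5,37.5)→(3.5,36)  cross = 13.5·36 − 3.5·37.5 = 354.7500; (r_i+r_j)·cross = 17·354.7500 = 6030.7500
edge 4: (3.5,36)→(1.5,29)  cross = 3.5·29 − 1.5·36 = 47.5000; (r_i+r_j)·cross = 5·47.5000 = 237.5000
Σcross = 746.5000 → A = |Σcross|/2 = 373.2500 mm²
Σ(r_i+r_j)·cross = 24473.0000 → first moment M = |Σ|/6 = 4078.8333
R_c = M/A = 4078.8333/373.2500 = 10.9279 mm
θ = 91° = 1.588250 rad
V = θ·R_c·A = 1.588250·10.9279·373.2500 = 6478.205 mm³

Volume = 6478.205 mm³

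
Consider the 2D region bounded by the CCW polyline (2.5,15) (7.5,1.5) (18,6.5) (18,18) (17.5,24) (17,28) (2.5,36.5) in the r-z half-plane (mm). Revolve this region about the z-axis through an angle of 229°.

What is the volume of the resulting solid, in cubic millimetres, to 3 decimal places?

Profile (r,z), 7 vertices: (2.5,15) (7.5,1.5) (18,6.5) (18,18) (17.5,24) (17,28) (2.5,36.5)
edge 0: (2.5,15)→(7.5,1.5)  cross = 2.5·1.5 − 7.5·15 = -108.7500; (r_i+r_j)·cross = 10·-108.7500 = -1087.5000
edge 1: (7.5,1.5)→(18,6.5)  cross = 7.5·6.5 − 18·1.5 = 21.7500; (r_i+r_j)·cross = 25.5·21.7500 = 554.6250
edge 2: (18,6.5)→(18,18)  cross = 18·18 − 18·6.5 = 207.0000; (r_i+r_j)·cross = 36·207.0000 = 7452.0000
edge 3: (18,18)→(17.5,24)  cross = 18·24 − 17.5·18 = 117.0000; (r_i+r_j)·cross = 35.5·117.0000 = 4153.5000
edge 4: (17.5,24)→(17,28)  cross = 17.5·28 − 17·24 = 82.0000; (r_i+r_j)·cross = 34.5·82.0000 = 2829.0000
edge 5: (17,28)→(2.5,36.5)  cross = 17·36.5 − 2.5·28 = 550.5000; (r_i+r_j)·cross = 19.5·550.5000 = 10734.7500
edge 6: (2.5,36.5)→(2.5,15)  cross = 2.5·15 − 2.5·36.5 = -53.7500; (r_i+r_j)·cross = 5·-53.7500 = -268.7500
Σcross = 815.7500 → A = |Σcross|/2 = 407.8750 mm²
Σ(r_i+r_j)·cross = 24367.6250 → first moment M = |Σ|/6 = 4061.2708
R_c = M/A = 4061.2708/407.8750 = 9.9571 mm
θ = 229° = 3.996804 rad
V = θ·R_c·A = 3.996804·9.9571·407.8750 = 16232.103 mm³

Volume = 16232.103 mm³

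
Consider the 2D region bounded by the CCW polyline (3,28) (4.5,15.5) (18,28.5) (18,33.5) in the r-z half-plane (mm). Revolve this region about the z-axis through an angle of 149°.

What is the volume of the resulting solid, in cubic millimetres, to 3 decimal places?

Profile (r,z), 4 vertices: (3,28) (4.5,15.5) (18,28.5) (18,33.5)
edge 0: (3,28)→(4.5,15.5)  cross = 3·15.5 − 4.5·28 = -79.5000; (r_i+r_j)·cross = 7.5·-79.5000 = -596.2500
edge 1: (4.5,15.5)→(18,28.5)  cross = 4.5·28.5 − 18·15.5 = -150.7500; (r_i+r_j)·cross = 22.5·-150.7500 = -3391.8750
edge 2: (18,28.5)→(18,33.5)  cross = 18·33.5 − 18·28.5 = 90.0000; (r_i+r_j)·cross = 36·90.0000 = 3240.0000
edge 3: (18,33.5)→(3,28)  cross = 18·28 − 3·33.5 = 403.5000; (r_i+r_j)·cross = 21·403.5000 = 8473.5000
Σcross = 263.2500 → A = |Σcross|/2 = 131.6250 mm²
Σ(r_i+r_j)·cross = 7725.3750 → first moment M = |Σ|/6 = 1287.5625
R_c = M/A = 1287.5625/131.6250 = 9.7821 mm
θ = 149° = 2.600541 rad
V = θ·R_c·A = 2.600541·9.7821·131.6250 = 3348.359 mm³

Volume = 3348.359 mm³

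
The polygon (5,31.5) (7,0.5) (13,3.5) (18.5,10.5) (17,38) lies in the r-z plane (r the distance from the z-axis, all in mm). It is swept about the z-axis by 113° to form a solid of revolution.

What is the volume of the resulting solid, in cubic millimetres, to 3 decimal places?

Volume = 8620.213 mm³

Profile (r,z), 5 vertices: (5,31.5) (7,0.5) (13,3.5) (18.5,10.5) (17,38)
edge 0: (5,31.5)→(7,0.5)  cross = 5·0.5 − 7·31.5 = -218.0000; (r_i+r_j)·cross = 12·-218.0000 = -2616.0000
edge 1: (7,0.5)→(13,3.5)  cross = 7·3.5 − 13·0.5 = 18.0000; (r_i+r_j)·cross = 20·18.0000 = 360.0000
edge 2: (13,3.5)→(18.5,10.5)  cross = 13·10.5 − 18.5·3.5 = 71.7500; (r_i+r_j)·cross = 31.5·71.7500 = 2260.1250
edge 3: (18.5,10.5)→(17,38)  cross = 18.5·38 − 17·10.5 = 524.5000; (r_i+r_j)·cross = 35.5·524.5000 = 18619.7500
edge 4: (17,38)→(5,31.5)  cross = 17·31.5 − 5·38 = 345.5000; (r_i+r_j)·cross = 22·345.5000 = 7601.0000
Σcross = 741.7500 → A = |Σcross|/2 = 370.8750 mm²
Σ(r_i+r_j)·cross = 26224.8750 → first moment M = |Σ|/6 = 4370.8125
R_c = M/A = 4370.8125/370.8750 = 11.7851 mm
θ = 113° = 1.972222 rad
V = θ·R_c·A = 1.972222·11.7851·370.8750 = 8620.213 mm³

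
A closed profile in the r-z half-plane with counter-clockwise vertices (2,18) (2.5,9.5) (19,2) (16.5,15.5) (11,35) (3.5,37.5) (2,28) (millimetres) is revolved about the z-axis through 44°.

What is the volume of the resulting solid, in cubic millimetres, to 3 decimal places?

Profile (r,z), 7 vertices: (2,18) (2.5,9.5) (19,2) (16.5,15.5) (11,35) (3.5,37.5) (2,28)
edge 0: (2,18)→(2.5,9.5)  cross = 2·9.5 − 2.5·18 = -26.0000; (r_i+r_j)·cross = 4.5·-26.0000 = -117.0000
edge 1: (2.5,9.5)→(19,2)  cross = 2.5·2 − 19·9.5 = -175.5000; (r_i+r_j)·cross = 21.5·-175.5000 = -3773.2500
edge 2: (19,2)→(16.5,15.5)  cross = 19·15.5 − 16.5·2 = 261.5000; (r_i+r_j)·cross = 35.5·261.5000 = 9283.2500
edge 3: (16.5,15.5)→(11,35)  cross = 16.5·35 − 11·15.5 = 407.0000; (r_i+r_j)·cross = 27.5·407.0000 = 11192.5000
edge 4: (11,35)→(3.5,37.5)  cross = 11·37.5 − 3.5·35 = 290.0000; (r_i+r_j)·cross = 14.5·290.0000 = 4205.0000
edge 5: (3.5,37.5)→(2,28)  cross = 3.5·28 − 2·37.5 = 23.0000; (r_i+r_j)·cross = 5.5·23.0000 = 126.5000
edge 6: (2,28)→(2,18)  cross = 2·18 − 2·28 = -20.0000; (r_i+r_j)·cross = 4·-20.0000 = -80.0000
Σcross = 760.0000 → A = |Σcross|/2 = 380.0000 mm²
Σ(r_i+r_j)·cross = 20837.0000 → first moment M = |Σ|/6 = 3472.8333
R_c = M/A = 3472.8333/380.0000 = 9.1390 mm
θ = 44° = 0.767945 rad
V = θ·R_c·A = 0.767945·9.1390·380.0000 = 2666.945 mm³

Volume = 2666.945 mm³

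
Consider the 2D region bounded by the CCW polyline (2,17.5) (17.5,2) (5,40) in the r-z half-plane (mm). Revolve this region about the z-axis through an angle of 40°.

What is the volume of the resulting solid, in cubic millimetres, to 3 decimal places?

Profile (r,z), 3 vertices: (2,17.5) (17.5,2) (5,40)
edge 0: (2,17.5)→(17.5,2)  cross = 2·2 − 17.5·17.5 = -302.2500; (r_i+r_j)·cross = 19.5·-302.2500 = -5893.8750
edge 1: (17.5,2)→(5,40)  cross = 17.5·40 − 5·2 = 690.0000; (r_i+r_j)·cross = 22.5·690.0000 = 15525.0000
edge 2: (5,40)→(2,17.5)  cross = 5·17.5 − 2·40 = 7.5000; (r_i+r_j)·cross = 7·7.5000 = 52.5000
Σcross = 395.2500 → A = |Σcross|/2 = 197.6250 mm²
Σ(r_i+r_j)·cross = 9683.6250 → first moment M = |Σ|/6 = 1613.9375
R_c = M/A = 1613.9375/197.6250 = 8.1667 mm
θ = 40° = 0.698132 rad
V = θ·R_c·A = 0.698132·8.1667·197.6250 = 1126.741 mm³

Volume = 1126.741 mm³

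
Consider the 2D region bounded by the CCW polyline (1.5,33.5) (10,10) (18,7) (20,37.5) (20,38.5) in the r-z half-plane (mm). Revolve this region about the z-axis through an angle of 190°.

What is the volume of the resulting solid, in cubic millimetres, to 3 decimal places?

Profile (r,z), 5 vertices: (1.5,33.5) (10,10) (18,7) (20,37.5) (20,38.5)
edge 0: (1.5,33.5)→(10,10)  cross = 1.5·10 − 10·33.5 = -320.0000; (r_i+r_j)·cross = 11.5·-320.0000 = -3680.0000
edge 1: (10,10)→(18,7)  cross = 10·7 − 18·10 = -110.0000; (r_i+r_j)·cross = 28·-110.0000 = -3080.0000
edge 2: (18,7)→(20,37.5)  cross = 18·37.5 − 20·7 = 535.0000; (r_i+r_j)·cross = 38·535.0000 = 20330.0000
edge 3: (20,37.5)→(20,38.5)  cross = 20·38.5 − 20·37.5 = 20.0000; (r_i+r_j)·cross = 40·20.0000 = 800.0000
edge 4: (20,38.5)→(1.5,33.5)  cross = 20·33.5 − 1.5·38.5 = 612.2500; (r_i+r_j)·cross = 21.5·612.2500 = 13163.3750
Σcross = 737.2500 → A = |Σcross|/2 = 368.6250 mm²
Σ(r_i+r_j)·cross = 27533.3750 → first moment M = |Σ|/6 = 4588.8958
R_c = M/A = 4588.8958/368.6250 = 12.4487 mm
θ = 190° = 3.316126 rad
V = θ·R_c·A = 3.316126·12.4487·368.6250 = 15217.355 mm³

Volume = 15217.355 mm³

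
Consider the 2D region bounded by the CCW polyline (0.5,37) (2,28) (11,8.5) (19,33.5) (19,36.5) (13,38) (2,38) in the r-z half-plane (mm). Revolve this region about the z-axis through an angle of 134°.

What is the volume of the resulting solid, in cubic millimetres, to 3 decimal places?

Volume = 7316.557 mm³

Profile (r,z), 7 vertices: (0.5,37) (2,28) (11,8.5) (19,33.5) (19,36.5) (13,38) (2,38)
edge 0: (0.5,37)→(2,28)  cross = 0.5·28 − 2·37 = -60.0000; (r_i+r_j)·cross = 2.5·-60.0000 = -150.0000
edge 1: (2,28)→(11,8.5)  cross = 2·8.5 − 11·28 = -291.0000; (r_i+r_j)·cross = 13·-291.0000 = -3783.0000
edge 2: (11,8.5)→(19,33.5)  cross = 11·33.5 − 19·8.5 = 207.0000; (r_i+r_j)·cross = 30·207.0000 = 6210.0000
edge 3: (19,33.5)→(19,36.5)  cross = 19·36.5 − 19·33.5 = 57.0000; (r_i+r_j)·cross = 38·57.0000 = 2166.0000
edge 4: (19,36.5)→(13,38)  cross = 19·38 − 13·36.5 = 247.5000; (r_i+r_j)·cross = 32·247.5000 = 7920.0000
edge 5: (13,38)→(2,38)  cross = 13·38 − 2·38 = 418.0000; (r_i+r_j)·cross = 15·418.0000 = 6270.0000
edge 6: (2,38)→(0.5,37)  cross = 2·37 − 0.5·38 = 55.0000; (r_i+r_j)·cross = 2.5·55.0000 = 137.5000
Σcross = 633.5000 → A = |Σcross|/2 = 316.7500 mm²
Σ(r_i+r_j)·cross = 18770.5000 → first moment M = |Σ|/6 = 3128.4167
R_c = M/A = 3128.4167/316.7500 = 9.8766 mm
θ = 134° = 2.338741 rad
V = θ·R_c·A = 2.338741·9.8766·316.7500 = 7316.557 mm³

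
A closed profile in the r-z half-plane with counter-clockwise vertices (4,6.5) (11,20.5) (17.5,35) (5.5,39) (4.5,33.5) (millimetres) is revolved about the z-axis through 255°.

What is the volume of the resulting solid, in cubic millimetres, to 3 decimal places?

Volume = 8435.907 mm³

Profile (r,z), 5 vertices: (4,6.5) (11,20.5) (17.5,35) (5.5,39) (4.5,33.5)
edge 0: (4,6.5)→(11,20.5)  cross = 4·20.5 − 11·6.5 = 10.5000; (r_i+r_j)·cross = 15·10.5000 = 157.5000
edge 1: (11,20.5)→(17.5,35)  cross = 11·35 − 17.5·20.5 = 26.2500; (r_i+r_j)·cross = 28.5·26.2500 = 748.1250
edge 2: (17.5,35)→(5.5,39)  cross = 17.5·39 − 5.5·35 = 490.0000; (r_i+r_j)·cross = 23·490.0000 = 11270.0000
edge 3: (5.5,39)→(4.5,33.5)  cross = 5.5·33.5 − 4.5·39 = 8.7500; (r_i+r_j)·cross = 10·8.7500 = 87.5000
edge 4: (4.5,33.5)→(4,6.5)  cross = 4.5·6.5 − 4·33.5 = -104.7500; (r_i+r_j)·cross = 8.5·-104.7500 = -890.3750
Σcross = 430.7500 → A = |Σcross|/2 = 215.3750 mm²
Σ(r_i+r_j)·cross = 11372.7500 → first moment M = |Σ|/6 = 1895.4583
R_c = M/A = 1895.4583/215.3750 = 8.8007 mm
θ = 255° = 4.450590 rad
V = θ·R_c·A = 4.450590·8.8007·215.3750 = 8435.907 mm³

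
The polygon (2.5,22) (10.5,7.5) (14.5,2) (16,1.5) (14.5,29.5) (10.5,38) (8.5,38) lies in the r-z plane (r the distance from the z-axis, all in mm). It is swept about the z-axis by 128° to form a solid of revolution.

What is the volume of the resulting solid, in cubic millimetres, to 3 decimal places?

Volume = 6312.693 mm³

Profile (r,z), 7 vertices: (2.5,22) (10.5,7.5) (14.5,2) (16,1.5) (14.5,29.5) (10.5,38) (8.5,38)
edge 0: (2.5,22)→(10.5,7.5)  cross = 2.5·7.5 − 10.5·22 = -212.2500; (r_i+r_j)·cross = 13·-212.2500 = -2759.2500
edge 1: (10.5,7.5)→(14.5,2)  cross = 10.5·2 − 14.5·7.5 = -87.7500; (r_i+r_j)·cross = 25·-87.7500 = -2193.7500
edge 2: (14.5,2)→(16,1.5)  cross = 14.5·1.5 − 16·2 = -10.2500; (r_i+r_j)·cross = 30.5·-10.2500 = -312.6250
edge 3: (16,1.5)→(14.5,29.5)  cross = 16·29.5 − 14.5·1.5 = 450.2500; (r_i+r_j)·cross = 30.5·450.2500 = 13732.6250
edge 4: (14.5,29.5)→(10.5,38)  cross = 14.5·38 − 10.5·29.5 = 241.2500; (r_i+r_j)·cross = 25·241.2500 = 6031.2500
edge 5: (10.5,38)→(8.5,38)  cross = 10.5·38 − 8.5·38 = 76.0000; (r_i+r_j)·cross = 19·76.0000 = 1444.0000
edge 6: (8.5,38)→(2.5,22)  cross = 8.5·22 − 2.5·38 = 92.0000; (r_i+r_j)·cross = 11·92.0000 = 1012.0000
Σcross = 549.2500 → A = |Σcross|/2 = 274.6250 mm²
Σ(r_i+r_j)·cross = 16954.2500 → first moment M = |Σ|/6 = 2825.7083
R_c = M/A = 2825.7083/274.6250 = 10.2893 mm
θ = 128° = 2.234021 rad
V = θ·R_c·A = 2.234021·10.2893·274.6250 = 6312.693 mm³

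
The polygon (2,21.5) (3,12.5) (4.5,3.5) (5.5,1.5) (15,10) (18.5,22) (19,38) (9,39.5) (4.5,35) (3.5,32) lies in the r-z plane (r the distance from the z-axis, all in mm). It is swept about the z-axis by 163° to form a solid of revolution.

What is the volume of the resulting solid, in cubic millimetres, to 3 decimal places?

Volume = 13783.654 mm³

Profile (r,z), 10 vertices: (2,21.5) (3,12.5) (4.5,3.5) (5.5,1.5) (15,10) (18.5,22) (19,38) (9,39.5) (4.5,35) (3.5,32)
edge 0: (2,21.5)→(3,12.5)  cross = 2·12.5 − 3·21.5 = -39.5000; (r_i+r_j)·cross = 5·-39.5000 = -197.5000
edge 1: (3,12.5)→(4.5,3.5)  cross = 3·3.5 − 4.5·12.5 = -45.7500; (r_i+r_j)·cross = 7.5·-45.7500 = -343.1250
edge 2: (4.5,3.5)→(5.5,1.5)  cross = 4.5·1.5 − 5.5·3.5 = -12.5000; (r_i+r_j)·cross = 10·-12.5000 = -125.0000
edge 3: (5.5,1.5)→(15,10)  cross = 5.5·10 − 15·1.5 = 32.5000; (r_i+r_j)·cross = 20.5·32.5000 = 666.2500
edge 4: (15,10)→(18.5,22)  cross = 15·22 − 18.5·10 = 145.0000; (r_i+r_j)·cross = 33.5·145.0000 = 4857.5000
edge 5: (18.5,22)→(19,38)  cross = 18.5·38 − 19·22 = 285.0000; (r_i+r_j)·cross = 37.5·285.0000 = 10687.5000
edge 6: (19,38)→(9,39.5)  cross = 19·39.5 − 9·38 = 408.5000; (r_i+r_j)·cross = 28·408.5000 = 11438.0000
edge 7: (9,39.5)→(4.5,35)  cross = 9·35 − 4.5·39.5 = 137.2500; (r_i+r_j)·cross = 13.5·137.2500 = 1852.8750
edge 8: (4.5,35)→(3.5,32)  cross = 4.5·32 − 3.5·35 = 21.5000; (r_i+r_j)·cross = 8·21.5000 = 172.0000
edge 9: (3.5,32)→(2,21.5)  cross = 3.5·21.5 − 2·32 = 11.2500; (r_i+r_j)·cross = 5.5·11.2500 = 61.8750
Σcross = 943.2500 → A = |Σcross|/2 = 471.6250 mm²
Σ(r_i+r_j)·cross = 29070.3750 → first moment M = |Σ|/6 = 4845.0625
R_c = M/A = 4845.0625/471.6250 = 10.2731 mm
θ = 163° = 2.844887 rad
V = θ·R_c·A = 2.844887·10.2731·471.6250 = 13783.654 mm³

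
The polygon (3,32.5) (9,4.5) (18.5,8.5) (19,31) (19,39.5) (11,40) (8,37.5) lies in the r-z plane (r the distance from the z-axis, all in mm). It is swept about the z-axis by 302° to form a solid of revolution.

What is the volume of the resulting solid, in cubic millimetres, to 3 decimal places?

Profile (r,z), 7 vertices: (3,32.5) (9,4.5) (18.5,8.5) (19,31) (19,39.5) (11,40) (8,37.5)
edge 0: (3,32.5)→(9,4.5)  cross = 3·4.5 − 9·32.5 = -279.0000; (r_i+r_j)·cross = 12·-279.0000 = -3348.0000
edge 1: (9,4.5)→(18.5,8.5)  cross = 9·8.5 − 18.5·4.5 = -6.7500; (r_i+r_j)·cross = 27.5·-6.7500 = -185.6250
edge 2: (18.5,8.5)→(19,31)  cross = 18.5·31 − 19·8.5 = 412.0000; (r_i+r_j)·cross = 37.5·412.0000 = 15450.0000
edge 3: (19,31)→(19,39.5)  cross = 19·39.5 − 19·31 = 161.5000; (r_i+r_j)·cross = 38·161.5000 = 6137.0000
edge 4: (19,39.5)→(11,40)  cross = 19·40 − 11·39.5 = 325.5000; (r_i+r_j)·cross = 30·325.5000 = 9765.0000
edge 5: (11,40)→(8,37.5)  cross = 11·37.5 − 8·40 = 92.5000; (r_i+r_j)·cross = 19·92.5000 = 1757.5000
edge 6: (8,37.5)→(3,32.5)  cross = 8·32.5 − 3·37.5 = 147.5000; (r_i+r_j)·cross = 11·147.5000 = 1622.5000
Σcross = 853.2500 → A = |Σcross|/2 = 426.6250 mm²
Σ(r_i+r_j)·cross = 31198.3750 → first moment M = |Σ|/6 = 5199.7292
R_c = M/A = 5199.7292/426.6250 = 12.1881 mm
θ = 302° = 5.270894 rad
V = θ·R_c·A = 5.270894·12.1881·426.6250 = 27407.223 mm³

Volume = 27407.223 mm³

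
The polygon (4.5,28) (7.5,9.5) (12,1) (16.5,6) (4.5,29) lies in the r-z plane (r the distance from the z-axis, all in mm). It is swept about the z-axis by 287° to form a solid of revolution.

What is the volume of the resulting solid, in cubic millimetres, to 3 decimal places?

Volume = 5793.018 mm³

Profile (r,z), 5 vertices: (4.5,28) (7.5,9.5) (12,1) (16.5,6) (4.5,29)
edge 0: (4.5,28)→(7.5,9.5)  cross = 4.5·9.5 − 7.5·28 = -167.2500; (r_i+r_j)·cross = 12·-167.2500 = -2007.0000
edge 1: (7.5,9.5)→(12,1)  cross = 7.5·1 − 12·9.5 = -106.5000; (r_i+r_j)·cross = 19.5·-106.5000 = -2076.7500
edge 2: (12,1)→(16.5,6)  cross = 12·6 − 16.5·1 = 55.5000; (r_i+r_j)·cross = 28.5·55.5000 = 1581.7500
edge 3: (16.5,6)→(4.5,29)  cross = 16.5·29 − 4.5·6 = 451.5000; (r_i+r_j)·cross = 21·451.5000 = 9481.5000
edge 4: (4.5,29)→(4.5,28)  cross = 4.5·28 − 4.5·29 = -4.5000; (r_i+r_j)·cross = 9·-4.5000 = -40.5000
Σcross = 228.7500 → A = |Σcross|/2 = 114.3750 mm²
Σ(r_i+r_j)·cross = 6939.0000 → first moment M = |Σ|/6 = 1156.5000
R_c = M/A = 1156.5000/114.3750 = 10.1115 mm
θ = 287° = 5.009095 rad
V = θ·R_c·A = 5.009095·10.1115·114.3750 = 5793.018 mm³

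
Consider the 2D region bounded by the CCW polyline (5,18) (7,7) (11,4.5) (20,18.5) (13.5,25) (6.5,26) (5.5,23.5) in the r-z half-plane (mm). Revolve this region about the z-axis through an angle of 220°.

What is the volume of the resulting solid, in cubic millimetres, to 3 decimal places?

Profile (r,z), 7 vertices: (5,18) (7,7) (11,4.5) (20,18.5) (13.5,25) (6.5,26) (5.5,23.5)
edge 0: (5,18)→(7,7)  cross = 5·7 − 7·18 = -91.0000; (r_i+r_j)·cross = 12·-91.0000 = -1092.0000
edge 1: (7,7)→(11,4.5)  cross = 7·4.5 − 11·7 = -45.5000; (r_i+r_j)·cross = 18·-45.5000 = -819.0000
edge 2: (11,4.5)→(20,18.5)  cross = 11·18.5 − 20·4.5 = 113.5000; (r_i+r_j)·cross = 31·113.5000 = 3518.5000
edge 3: (20,18.5)→(13.5,25)  cross = 20·25 − 13.5·18.5 = 250.2500; (r_i+r_j)·cross = 33.5·250.2500 = 8383.3750
edge 4: (13.5,25)→(6.5,26)  cross = 13.5·26 − 6.5·25 = 188.5000; (r_i+r_j)·cross = 20·188.5000 = 3770.0000
edge 5: (6.5,26)→(5.5,23.5)  cross = 6.5·23.5 − 5.5·26 = 9.7500; (r_i+r_j)·cross = 12·9.7500 = 117.0000
edge 6: (5.5,23.5)→(5,18)  cross = 5.5·18 − 5·23.5 = -18.5000; (r_i+r_j)·cross = 10.5·-18.5000 = -194.2500
Σcross = 407.0000 → A = |Σcross|/2 = 203.5000 mm²
Σ(r_i+r_j)·cross = 13683.6250 → first moment M = |Σ|/6 = 2280.6042
R_c = M/A = 2280.6042/203.5000 = 11.2069 mm
θ = 220° = 3.839724 rad
V = θ·R_c·A = 3.839724·11.2069·203.5000 = 8756.891 mm³

Volume = 8756.891 mm³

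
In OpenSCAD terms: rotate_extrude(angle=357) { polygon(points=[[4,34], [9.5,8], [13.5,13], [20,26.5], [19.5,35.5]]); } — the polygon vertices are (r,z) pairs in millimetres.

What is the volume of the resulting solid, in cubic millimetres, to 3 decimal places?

Profile (r,z), 5 vertices: (4,34) (9.5,8) (13.5,13) (20,26.5) (19.5,35.5)
edge 0: (4,34)→(9.5,8)  cross = 4·8 − 9.5·34 = -291.0000; (r_i+r_j)·cross = 13.5·-291.0000 = -3928.5000
edge 1: (9.5,8)→(13.5,13)  cross = 9.5·13 − 13.5·8 = 15.5000; (r_i+r_j)·cross = 23·15.5000 = 356.5000
edge 2: (13.5,13)→(20,26.5)  cross = 13.5·26.5 − 20·13 = 97.7500; (r_i+r_j)·cross = 33.5·97.7500 = 3274.6250
edge 3: (20,26.5)→(19.5,35.5)  cross = 20·35.5 − 19.5·26.5 = 193.2500; (r_i+r_j)·cross = 39.5·193.2500 = 7633.3750
edge 4: (19.5,35.5)→(4,34)  cross = 19.5·34 − 4·35.5 = 521.0000; (r_i+r_j)·cross = 23.5·521.0000 = 12243.5000
Σcross = 536.5000 → A = |Σcross|/2 = 268.2500 mm²
Σ(r_i+r_j)·cross = 19579.5000 → first moment M = |Σ|/6 = 3263.2500
R_c = M/A = 3263.2500/268.2500 = 12.1650 mm
θ = 357° = 6.230825 rad
V = θ·R_c·A = 6.230825·12.1650·268.2500 = 20332.741 mm³

Volume = 20332.741 mm³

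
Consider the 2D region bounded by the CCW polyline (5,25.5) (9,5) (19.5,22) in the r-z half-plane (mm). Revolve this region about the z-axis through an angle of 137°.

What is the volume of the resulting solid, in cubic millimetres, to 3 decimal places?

Profile (r,z), 3 vertices: (5,25.5) (9,5) (19.5,22)
edge 0: (5,25.5)→(9,5)  cross = 5·5 − 9·25.5 = -204.5000; (r_i+r_j)·cross = 14·-204.5000 = -2863.0000
edge 1: (9,5)→(19.5,22)  cross = 9·22 − 19.5·5 = 100.5000; (r_i+r_j)·cross = 28.5·100.5000 = 2864.2500
edge 2: (19.5,22)→(5,25.5)  cross = 19.5·25.5 − 5·22 = 387.2500; (r_i+r_j)·cross = 24.5·387.2500 = 9487.6250
Σcross = 283.2500 → A = |Σcross|/2 = 141.6250 mm²
Σ(r_i+r_j)·cross = 9488.8750 → first moment M = |Σ|/6 = 1581.4792
R_c = M/A = 1581.4792/141.6250 = 11.1667 mm
θ = 137° = 2.391101 rad
V = θ·R_c·A = 2.391101·11.1667·141.6250 = 3781.477 mm³

Volume = 3781.477 mm³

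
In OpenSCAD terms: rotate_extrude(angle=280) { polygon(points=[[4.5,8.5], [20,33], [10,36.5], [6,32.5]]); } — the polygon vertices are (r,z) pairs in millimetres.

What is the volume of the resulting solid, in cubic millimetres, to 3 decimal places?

Volume = 9911.594 mm³

Profile (r,z), 4 vertices: (4.5,8.5) (20,33) (10,36.5) (6,32.5)
edge 0: (4.5,8.5)→(20,33)  cross = 4.5·33 − 20·8.5 = -21.5000; (r_i+r_j)·cross = 24.5·-21.5000 = -526.7500
edge 1: (20,33)→(10,36.5)  cross = 20·36.5 − 10·33 = 400.0000; (r_i+r_j)·cross = 30·400.0000 = 12000.0000
edge 2: (10,36.5)→(6,32.5)  cross = 10·32.5 − 6·36.5 = 106.0000; (r_i+r_j)·cross = 16·106.0000 = 1696.0000
edge 3: (6,32.5)→(4.5,8.5)  cross = 6·8.5 − 4.5·32.5 = -95.2500; (r_i+r_j)·cross = 10.5·-95.2500 = -1000.1250
Σcross = 389.2500 → A = |Σcross|/2 = 194.6250 mm²
Σ(r_i+r_j)·cross = 12169.1250 → first moment M = |Σ|/6 = 2028.1875
R_c = M/A = 2028.1875/194.6250 = 10.4210 mm
θ = 280° = 4.886922 rad
V = θ·R_c·A = 4.886922·10.4210·194.6250 = 9911.594 mm³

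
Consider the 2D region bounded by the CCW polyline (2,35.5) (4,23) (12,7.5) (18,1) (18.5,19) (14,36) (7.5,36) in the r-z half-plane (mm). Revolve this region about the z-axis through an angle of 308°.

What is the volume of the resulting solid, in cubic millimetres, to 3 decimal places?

Volume = 21038.474 mm³

Profile (r,z), 7 vertices: (2,35.5) (4,23) (12,7.5) (18,1) (18.5,19) (14,36) (7.5,36)
edge 0: (2,35.5)→(4,23)  cross = 2·23 − 4·35.5 = -96.0000; (r_i+r_j)·cross = 6·-96.0000 = -576.0000
edge 1: (4,23)→(12,7.5)  cross = 4·7.5 − 12·23 = -246.0000; (r_i+r_j)·cross = 16·-246.0000 = -3936.0000
edge 2: (12,7.5)→(18,1)  cross = 12·1 − 18·7.5 = -123.0000; (r_i+r_j)·cross = 30·-123.0000 = -3690.0000
edge 3: (18,1)→(18.5,19)  cross = 18·19 − 18.5·1 = 323.5000; (r_i+r_j)·cross = 36.5·323.5000 = 11807.7500
edge 4: (18.5,19)→(14,36)  cross = 18.5·36 − 14·19 = 400.0000; (r_i+r_j)·cross = 32.5·400.0000 = 13000.0000
edge 5: (14,36)→(7.5,36)  cross = 14·36 − 7.5·36 = 234.0000; (r_i+r_j)·cross = 21.5·234.0000 = 5031.0000
edge 6: (7.5,36)→(2,35.5)  cross = 7.5·35.5 − 2·36 = 194.2500; (r_i+r_j)·cross = 9.5·194.2500 = 1845.3750
Σcross = 686.7500 → A = |Σcross|/2 = 343.3750 mm²
Σ(r_i+r_j)·cross = 23482.1250 → first moment M = |Σ|/6 = 3913.6875
R_c = M/A = 3913.6875/343.3750 = 11.3977 mm
θ = 308° = 5.375614 rad
V = θ·R_c·A = 5.375614·11.3977·343.3750 = 21038.474 mm³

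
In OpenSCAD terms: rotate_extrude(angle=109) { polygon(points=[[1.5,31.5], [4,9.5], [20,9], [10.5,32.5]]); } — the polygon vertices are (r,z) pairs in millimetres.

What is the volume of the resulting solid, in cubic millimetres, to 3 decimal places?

Volume = 5078.203 mm³

Profile (r,z), 4 vertices: (1.5,31.5) (4,9.5) (20,9) (10.5,32.5)
edge 0: (1.5,31.5)→(4,9.5)  cross = 1.5·9.5 − 4·31.5 = -111.7500; (r_i+r_j)·cross = 5.5·-111.7500 = -614.6250
edge 1: (4,9.5)→(20,9)  cross = 4·9 − 20·9.5 = -154.0000; (r_i+r_j)·cross = 24·-154.0000 = -3696.0000
edge 2: (20,9)→(10.5,32.5)  cross = 20·32.5 − 10.5·9 = 555.5000; (r_i+r_j)·cross = 30.5·555.5000 = 16942.7500
edge 3: (10.5,32.5)→(1.5,31.5)  cross = 10.5·31.5 − 1.5·32.5 = 282.0000; (r_i+r_j)·cross = 12·282.0000 = 3384.0000
Σcross = 571.7500 → A = |Σcross|/2 = 285.8750 mm²
Σ(r_i+r_j)·cross = 16016.1250 → first moment M = |Σ|/6 = 2669.3542
R_c = M/A = 2669.3542/285.8750 = 9.3375 mm
θ = 109° = 1.902409 rad
V = θ·R_c·A = 1.902409·9.3375·285.8750 = 5078.203 mm³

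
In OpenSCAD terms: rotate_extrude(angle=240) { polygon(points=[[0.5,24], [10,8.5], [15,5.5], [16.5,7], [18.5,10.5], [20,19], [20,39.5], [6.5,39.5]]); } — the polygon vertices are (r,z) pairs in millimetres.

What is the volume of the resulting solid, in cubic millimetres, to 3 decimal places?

Volume = 24172.723 mm³

Profile (r,z), 8 vertices: (0.5,24) (10,8.5) (15,5.5) (16.5,7) (18.5,10.5) (20,19) (20,39.5) (6.5,39.5)
edge 0: (0.5,24)→(10,8.5)  cross = 0.5·8.5 − 10·24 = -235.7500; (r_i+r_j)·cross = 10.5·-235.7500 = -2475.3750
edge 1: (10,8.5)→(15,5.5)  cross = 10·5.5 − 15·8.5 = -72.5000; (r_i+r_j)·cross = 25·-72.5000 = -1812.5000
edge 2: (15,5.5)→(16.5,7)  cross = 15·7 − 16.5·5.5 = 14.2500; (r_i+r_j)·cross = 31.5·14.2500 = 448.8750
edge 3: (16.5,7)→(18.5,10.5)  cross = 16.5·10.5 − 18.5·7 = 43.7500; (r_i+r_j)·cross = 35·43.7500 = 1531.2500
edge 4: (18.5,10.5)→(20,19)  cross = 18.5·19 − 20·10.5 = 141.5000; (r_i+r_j)·cross = 38.5·141.5000 = 5447.7500
edge 5: (20,19)→(20,39.5)  cross = 20·39.5 − 20·19 = 410.0000; (r_i+r_j)·cross = 40·410.0000 = 16400.0000
edge 6: (20,39.5)→(6.5,39.5)  cross = 20·39.5 − 6.5·39.5 = 533.2500; (r_i+r_j)·cross = 26.5·533.2500 = 14131.1250
edge 7: (6.5,39.5)→(0.5,24)  cross = 6.5·24 − 0.5·39.5 = 136.2500; (r_i+r_j)·cross = 7·136.2500 = 953.7500
Σcross = 970.7500 → A = |Σcross|/2 = 485.3750 mm²
Σ(r_i+r_j)·cross = 34624.8750 → first moment M = |Σ|/6 = 5770.8125
R_c = M/A = 5770.8125/485.3750 = 11.8894 mm
θ = 240° = 4.188790 rad
V = θ·R_c·A = 4.188790·11.8894·485.3750 = 24172.723 mm³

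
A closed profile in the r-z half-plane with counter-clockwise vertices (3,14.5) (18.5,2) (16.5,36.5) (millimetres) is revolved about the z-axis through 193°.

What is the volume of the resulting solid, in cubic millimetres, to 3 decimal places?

Volume = 10874.875 mm³

Profile (r,z), 3 vertices: (3,14.5) (18.5,2) (16.5,36.5)
edge 0: (3,14.5)→(18.5,2)  cross = 3·2 − 18.5·14.5 = -262.2500; (r_i+r_j)·cross = 21.5·-262.2500 = -5638.3750
edge 1: (18.5,2)→(16.5,36.5)  cross = 18.5·36.5 − 16.5·2 = 642.2500; (r_i+r_j)·cross = 35·642.2500 = 22478.7500
edge 2: (16.5,36.5)→(3,14.5)  cross = 16.5·14.5 − 3·36.5 = 129.7500; (r_i+r_j)·cross = 19.5·129.7500 = 2530.1250
Σcross = 509.7500 → A = |Σcross|/2 = 254.8750 mm²
Σ(r_i+r_j)·cross = 19370.5000 → first moment M = |Σ|/6 = 3228.4167
R_c = M/A = 3228.4167/254.8750 = 12.6667 mm
θ = 193° = 3.368485 rad
V = θ·R_c·A = 3.368485·12.6667·254.8750 = 10874.875 mm³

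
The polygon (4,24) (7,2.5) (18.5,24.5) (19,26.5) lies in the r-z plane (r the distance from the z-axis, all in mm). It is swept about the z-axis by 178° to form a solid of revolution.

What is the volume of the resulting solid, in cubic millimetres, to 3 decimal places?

Profile (r,z), 4 vertices: (4,24) (7,2.5) (18.5,24.5) (19,26.5)
edge 0: (4,24)→(7,2.5)  cross = 4·2.5 − 7·24 = -158.0000; (r_i+r_j)·cross = 11·-158.0000 = -1738.0000
edge 1: (7,2.5)→(18.5,24.5)  cross = 7·24.5 − 18.5·2.5 = 125.2500; (r_i+r_j)·cross = 25.5·125.2500 = 3193.8750
edge 2: (18.5,24.5)→(19,26.5)  cross = 18.5·26.5 − 19·24.5 = 24.7500; (r_i+r_j)·cross = 37.5·24.7500 = 928.1250
edge 3: (19,26.5)→(4,24)  cross = 19·24 − 4·26.5 = 350.0000; (r_i+r_j)·cross = 23·350.0000 = 8050.0000
Σcross = 342.0000 → A = |Σcross|/2 = 171.0000 mm²
Σ(r_i+r_j)·cross = 10434.0000 → first moment M = |Σ|/6 = 1739.0000
R_c = M/A = 1739.0000/171.0000 = 10.1696 mm
θ = 178° = 3.106686 rad
V = θ·R_c·A = 3.106686·10.1696·171.0000 = 5402.527 mm³

Volume = 5402.527 mm³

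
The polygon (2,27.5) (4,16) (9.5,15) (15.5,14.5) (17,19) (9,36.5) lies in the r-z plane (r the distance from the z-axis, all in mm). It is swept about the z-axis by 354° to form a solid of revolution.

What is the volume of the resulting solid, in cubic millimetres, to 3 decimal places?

Profile (r,z), 6 vertices: (2,27.5) (4,16) (9.5,15) (15.5,14.5) (17,19) (9,36.5)
edge 0: (2,27.5)→(4,16)  cross = 2·16 − 4·27.5 = -78.0000; (r_i+r_j)·cross = 6·-78.0000 = -468.0000
edge 1: (4,16)→(9.5,15)  cross = 4·15 − 9.5·16 = -92.0000; (r_i+r_j)·cross = 13.5·-92.0000 = -1242.0000
edge 2: (9.5,15)→(15.5,14.5)  cross = 9.5·14.5 − 15.5·15 = -94.7500; (r_i+r_j)·cross = 25·-94.7500 = -2368.7500
edge 3: (15.5,14.5)→(17,19)  cross = 15.5·19 − 17·14.5 = 48.0000; (r_i+r_j)·cross = 32.5·48.0000 = 1560.0000
edge 4: (17,19)→(9,36.5)  cross = 17·36.5 − 9·19 = 449.5000; (r_i+r_j)·cross = 26·449.5000 = 11687.0000
edge 5: (9,36.5)→(2,27.5)  cross = 9·27.5 − 2·36.5 = 174.5000; (r_i+r_j)·cross = 11·174.5000 = 1919.5000
Σcross = 407.2500 → A = |Σcross|/2 = 203.6250 mm²
Σ(r_i+r_j)·cross = 11087.7500 → first moment M = |Σ|/6 = 1847.9583
R_c = M/A = 1847.9583/203.6250 = 9.0753 mm
θ = 354° = 6.178466 rad
V = θ·R_c·A = 6.178466·9.0753·203.6250 = 11417.547 mm³

Volume = 11417.547 mm³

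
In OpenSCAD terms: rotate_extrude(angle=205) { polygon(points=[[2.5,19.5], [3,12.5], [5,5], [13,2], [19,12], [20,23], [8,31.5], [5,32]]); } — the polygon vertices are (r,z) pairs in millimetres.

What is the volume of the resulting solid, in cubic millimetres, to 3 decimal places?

Profile (r,z), 8 vertices: (2.5,19.5) (3,12.5) (5,5) (13,2) (19,12) (20,23) (8,31.5) (5,32)
edge 0: (2.5,19.5)→(3,12.5)  cross = 2.5·12.5 − 3·19.5 = -27.2500; (r_i+r_j)·cross = 5.5·-27.2500 = -149.8750
edge 1: (3,12.5)→(5,5)  cross = 3·5 − 5·12.5 = -47.5000; (r_i+r_j)·cross = 8·-47.5000 = -380.0000
edge 2: (5,5)→(13,2)  cross = 5·2 − 13·5 = -55.0000; (r_i+r_j)·cross = 18·-55.0000 = -990.0000
edge 3: (13,2)→(19,12)  cross = 13·12 − 19·2 = 118.0000; (r_i+r_j)·cross = 32·118.0000 = 3776.0000
edge 4: (19,12)→(20,23)  cross = 19·23 − 20·12 = 197.0000; (r_i+r_j)·cross = 39·197.0000 = 7683.0000
edge 5: (20,23)→(8,31.5)  cross = 20·31.5 − 8·23 = 446.0000; (r_i+r_j)·cross = 28·446.0000 = 12488.0000
edge 6: (8,31.5)→(5,32)  cross = 8·32 − 5·31.5 = 98.5000; (r_i+r_j)·cross = 13·98.5000 = 1280.5000
edge 7: (5,32)→(2.5,19.5)  cross = 5·19.5 − 2.5·32 = 17.5000; (r_i+r_j)·cross = 7.5·17.5000 = 131.2500
Σcross = 747.2500 → A = |Σcross|/2 = 373.6250 mm²
Σ(r_i+r_j)·cross = 23838.8750 → first moment M = |Σ|/6 = 3973.1458
R_c = M/A = 3973.1458/373.6250 = 10.6340 mm
θ = 205° = 3.577925 rad
V = θ·R_c·A = 3.577925·10.6340·373.6250 = 14215.618 mm³

Volume = 14215.618 mm³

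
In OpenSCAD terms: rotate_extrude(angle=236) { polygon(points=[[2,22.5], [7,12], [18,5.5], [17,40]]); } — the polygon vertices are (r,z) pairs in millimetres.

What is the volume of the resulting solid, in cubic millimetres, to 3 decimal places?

Profile (r,z), 4 vertices: (2,22.5) (7,12) (18,5.5) (17,40)
edge 0: (2,22.5)→(7,12)  cross = 2·12 − 7·22.5 = -133.5000; (r_i+r_j)·cross = 9·-133.5000 = -1201.5000
edge 1: (7,12)→(18,5.5)  cross = 7·5.5 − 18·12 = -177.5000; (r_i+r_j)·cross = 25·-177.5000 = -4437.5000
edge 2: (18,5.5)→(17,40)  cross = 18·40 − 17·5.5 = 626.5000; (r_i+r_j)·cross = 35·626.5000 = 21927.5000
edge 3: (17,40)→(2,22.5)  cross = 17·22.5 − 2·40 = 302.5000; (r_i+r_j)·cross = 19·302.5000 = 5747.5000
Σcross = 618.0000 → A = |Σcross|/2 = 309.0000 mm²
Σ(r_i+r_j)·cross = 22036.0000 → first moment M = |Σ|/6 = 3672.6667
R_c = M/A = 3672.6667/309.0000 = 11.8857 mm
θ = 236° = 4.118977 rad
V = θ·R_c·A = 4.118977·11.8857·309.0000 = 15127.630 mm³

Volume = 15127.630 mm³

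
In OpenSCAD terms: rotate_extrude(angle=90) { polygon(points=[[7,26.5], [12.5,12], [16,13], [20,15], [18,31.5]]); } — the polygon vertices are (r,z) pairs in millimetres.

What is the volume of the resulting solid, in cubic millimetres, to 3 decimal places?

Profile (r,z), 5 vertices: (7,26.5) (12.5,12) (16,13) (20,15) (18,31.5)
edge 0: (7,26.5)→(12.5,12)  cross = 7·12 − 12.5·26.5 = -247.2500; (r_i+r_j)·cross = 19.5·-247.2500 = -4821.3750
edge 1: (12.5,12)→(16,13)  cross = 12.5·13 − 16·12 = -29.5000; (r_i+r_j)·cross = 28.5·-29.5000 = -840.7500
edge 2: (16,13)→(20,15)  cross = 16·15 − 20·13 = -20.0000; (r_i+r_j)·cross = 36·-20.0000 = -720.0000
edge 3: (20,15)→(18,31.5)  cross = 20·31.5 − 18·15 = 360.0000; (r_i+r_j)·cross = 38·360.0000 = 13680.0000
edge 4: (18,31.5)→(7,26.5)  cross = 18·26.5 − 7·31.5 = 256.5000; (r_i+r_j)·cross = 25·256.5000 = 6412.5000
Σcross = 319.7500 → A = |Σcross|/2 = 159.8750 mm²
Σ(r_i+r_j)·cross = 13710.3750 → first moment M = |Σ|/6 = 2285.0625
R_c = M/A = 2285.0625/159.8750 = 14.2928 mm
θ = 90° = 1.570796 rad
V = θ·R_c·A = 1.570796·14.2928·159.8750 = 3589.368 mm³

Volume = 3589.368 mm³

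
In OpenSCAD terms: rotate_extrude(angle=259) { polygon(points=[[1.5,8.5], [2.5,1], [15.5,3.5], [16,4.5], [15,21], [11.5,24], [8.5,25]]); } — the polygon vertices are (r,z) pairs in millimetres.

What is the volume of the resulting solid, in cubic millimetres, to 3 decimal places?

Volume = 10332.040 mm³

Profile (r,z), 7 vertices: (1.5,8.5) (2.5,1) (15.5,3.5) (16,4.5) (15,21) (11.5,24) (8.5,25)
edge 0: (1.5,8.5)→(2.5,1)  cross = 1.5·1 − 2.5·8.5 = -19.7500; (r_i+r_j)·cross = 4·-19.7500 = -79.0000
edge 1: (2.5,1)→(15.5,3.5)  cross = 2.5·3.5 − 15.5·1 = -6.7500; (r_i+r_j)·cross = 18·-6.7500 = -121.5000
edge 2: (15.5,3.5)→(16,4.5)  cross = 15.5·4.5 − 16·3.5 = 13.7500; (r_i+r_j)·cross = 31.5·13.7500 = 433.1250
edge 3: (16,4.5)→(15,21)  cross = 16·21 − 15·4.5 = 268.5000; (r_i+r_j)·cross = 31·268.5000 = 8323.5000
edge 4: (15,21)→(11.5,24)  cross = 15·24 − 11.5·21 = 118.5000; (r_i+r_j)·cross = 26.5·118.5000 = 3140.2500
edge 5: (11.5,24)→(8.5,25)  cross = 11.5·25 − 8.5·24 = 83.5000; (r_i+r_j)·cross = 20·83.5000 = 1670.0000
edge 6: (8.5,25)→(1.5,8.5)  cross = 8.5·8.5 − 1.5·25 = 34.7500; (r_i+r_j)·cross = 10·34.7500 = 347.5000
Σcross = 492.5000 → A = |Σcross|/2 = 246.2500 mm²
Σ(r_i+r_j)·cross = 13713.8750 → first moment M = |Σ|/6 = 2285.6458
R_c = M/A = 2285.6458/246.2500 = 9.2818 mm
θ = 259° = 4.520403 rad
V = θ·R_c·A = 4.520403·9.2818·246.2500 = 10332.040 mm³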